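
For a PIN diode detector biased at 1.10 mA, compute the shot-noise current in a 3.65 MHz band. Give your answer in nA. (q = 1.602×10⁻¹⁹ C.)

35.9 nA

I_n = √(2qI·B)
2qI·B = 2 × 1.602×10⁻¹⁹ × 1.10×10⁻³ × 3.65×10⁶ = 1.29×10⁻¹⁵ A²
I_n = √(1.29×10⁻¹⁵) = 3.59×10⁻⁸ A = 35.9 nA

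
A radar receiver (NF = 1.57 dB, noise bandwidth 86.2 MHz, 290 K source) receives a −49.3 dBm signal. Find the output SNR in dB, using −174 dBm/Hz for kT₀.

Noise floor: N = −174 + 10 log₁₀(B) + NF
10 log₁₀(8.62×10⁷) = 79.36 dB
N = −174 + 79.36 + 1.57 = −93.07 dBm
SNR = P_sig − N = −49.3 − (−93.07) = 43.77 dB → 43.8 dB

43.8 dB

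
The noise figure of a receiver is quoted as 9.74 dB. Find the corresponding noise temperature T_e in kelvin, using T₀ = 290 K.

2441 K

F = 10^(9.74/10) = 9.4189
T_e = (F − 1)·T₀ = (9.4189 − 1) × 290 = 2441 K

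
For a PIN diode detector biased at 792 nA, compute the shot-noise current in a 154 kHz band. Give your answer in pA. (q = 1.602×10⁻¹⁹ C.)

198 pA

I_n = √(2qI·B)
2qI·B = 2 × 1.602×10⁻¹⁹ × 7.92×10⁻⁷ × 1.54×10⁵ = 3.91×10⁻²⁰ A²
I_n = √(3.91×10⁻²⁰) = 1.98×10⁻¹⁰ A = 198 pA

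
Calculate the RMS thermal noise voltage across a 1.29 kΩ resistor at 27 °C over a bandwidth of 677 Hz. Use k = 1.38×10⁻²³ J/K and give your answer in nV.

T = 27 °C + 273.15 = 300.15 K
V_n = √(4kTRB)
4kTRB = 4 × 1.38×10⁻²³ × 300.15 × 1.29×10³ × 6.77×10² = 1.45×10⁻¹⁴ V²
V_n = √(1.45×10⁻¹⁴) = 1.20×10⁻⁷ V = 120 nV

120 nV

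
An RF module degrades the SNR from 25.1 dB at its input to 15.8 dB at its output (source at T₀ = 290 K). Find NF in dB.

9.3 dB

NF (dB) = SNR_in(dB) − SNR_out(dB) when the source is at T₀
NF = 25.1 − 15.8 = 9.3 dB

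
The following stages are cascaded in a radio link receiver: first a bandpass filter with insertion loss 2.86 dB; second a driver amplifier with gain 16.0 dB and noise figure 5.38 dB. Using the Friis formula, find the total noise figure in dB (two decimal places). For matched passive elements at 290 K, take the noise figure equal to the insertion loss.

8.24 dB

Convert to linear (a loss of L dB is a gain of −L dB): F_i = 10^(NF_i/10), G_i = 10^(G_i,dB/10)
  Stage 1: F_1 = 10^(2.86/10) = 1.932, G_1 = 10^(−2.86/10) = 0.5176
  Stage 2: F_2 = 10^(5.38/10) = 3.451, G_2 = 10^(16.0/10) = 39.81
Friis cascade:
  F = 1.932 + (3.451 − 1)/0.5176 = 6.668
NF = 10 log₁₀(6.668) = 8.24 dB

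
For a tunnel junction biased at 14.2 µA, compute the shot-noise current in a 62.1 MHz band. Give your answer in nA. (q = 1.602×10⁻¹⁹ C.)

16.8 nA

I_n = √(2qI·B)
2qI·B = 2 × 1.602×10⁻¹⁹ × 1.42×10⁻⁵ × 6.21×10⁷ = 2.83×10⁻¹⁶ A²
I_n = √(2.83×10⁻¹⁶) = 1.68×10⁻⁸ A = 16.8 nA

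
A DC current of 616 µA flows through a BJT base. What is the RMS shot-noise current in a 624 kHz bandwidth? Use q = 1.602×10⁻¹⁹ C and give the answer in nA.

11.1 nA

I_n = √(2qI·B)
2qI·B = 2 × 1.602×10⁻¹⁹ × 6.16×10⁻⁴ × 6.24×10⁵ = 1.23×10⁻¹⁶ A²
I_n = √(1.23×10⁻¹⁶) = 1.11×10⁻⁸ A = 11.1 nA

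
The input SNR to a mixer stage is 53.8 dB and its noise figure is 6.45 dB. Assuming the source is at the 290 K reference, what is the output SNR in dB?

By definition F = SNR_in/SNR_out, so in dB: SNR_out = SNR_in − NF
SNR_out = 53.8 − 6.45 = 47.35 dB

47.35 dB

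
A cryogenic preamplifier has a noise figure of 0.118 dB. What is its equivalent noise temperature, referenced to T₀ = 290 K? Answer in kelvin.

7.99 K

F = 10^(0.118/10) = 1.02754
T_e = (F − 1)·T₀ = (1.02754 − 1) × 290 = 7.99 K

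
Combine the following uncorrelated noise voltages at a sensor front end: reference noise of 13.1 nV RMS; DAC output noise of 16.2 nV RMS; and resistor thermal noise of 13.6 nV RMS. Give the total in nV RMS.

Uncorrelated sources add in power (mean-square): V_tot = √(ΣV_i²)
V_tot = √[(1.31×10⁻⁸)² + (1.62×10⁻⁸)² + (1.36×10⁻⁸)²] = 2.49×10⁻⁸ V = 24.9 nV

24.9 nV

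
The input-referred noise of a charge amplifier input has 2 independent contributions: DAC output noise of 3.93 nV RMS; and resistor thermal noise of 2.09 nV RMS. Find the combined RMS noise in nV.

Uncorrelated sources add in power (mean-square): V_tot = √(ΣV_i²)
V_tot = √[(3.93×10⁻⁹)² + (2.09×10⁻⁹)²] = 4.45×10⁻⁹ V = 4.45 nV

4.45 nV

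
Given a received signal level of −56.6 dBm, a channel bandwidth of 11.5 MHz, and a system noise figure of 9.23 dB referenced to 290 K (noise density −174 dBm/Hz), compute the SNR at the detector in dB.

37.6 dB

Noise floor: N = −174 + 10 log₁₀(B) + NF
10 log₁₀(1.15×10⁷) = 70.61 dB
N = −174 + 70.61 + 9.23 = −94.16 dBm
SNR = P_sig − N = −56.6 − (−94.16) = 37.56 dB → 37.6 dB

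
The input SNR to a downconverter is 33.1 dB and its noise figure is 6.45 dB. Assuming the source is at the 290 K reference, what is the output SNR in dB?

By definition F = SNR_in/SNR_out, so in dB: SNR_out = SNR_in − NF
SNR_out = 33.1 − 6.45 = 26.65 dB

26.65 dB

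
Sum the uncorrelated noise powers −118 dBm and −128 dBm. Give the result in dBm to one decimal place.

−117.6 dBm

Convert to linear, add, convert back:
P₁ = 1.58×10⁻¹⁵ W, P₂ = 1.58×10⁻¹⁶ W
P_tot = 1.74×10⁻¹⁵ W → 10 log₁₀(P_tot / 10⁻³) = −117.6 dBm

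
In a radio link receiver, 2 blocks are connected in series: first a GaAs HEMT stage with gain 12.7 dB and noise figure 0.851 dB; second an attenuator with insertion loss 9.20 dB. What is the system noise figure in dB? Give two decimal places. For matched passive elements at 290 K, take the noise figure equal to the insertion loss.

2.07 dB

Convert to linear (a loss of L dB is a gain of −L dB): F_i = 10^(NF_i/10), G_i = 10^(G_i,dB/10)
  Stage 1: F_1 = 10^(0.851/10) = 1.216, G_1 = 10^(12.7/10) = 18.62
  Stage 2: F_2 = 10^(9.20/10) = 8.318, G_2 = 10^(−9.20/10) = 0.1202
Friis cascade:
  F = 1.216 + (8.318 − 1)/18.62 = 1.609
NF = 10 log₁₀(1.609) = 2.07 dB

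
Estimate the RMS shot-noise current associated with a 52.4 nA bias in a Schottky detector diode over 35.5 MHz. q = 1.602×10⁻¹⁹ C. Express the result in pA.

772 pA

I_n = √(2qI·B)
2qI·B = 2 × 1.602×10⁻¹⁹ × 5.24×10⁻⁸ × 3.55×10⁷ = 5.96×10⁻¹⁹ A²
I_n = √(5.96×10⁻¹⁹) = 7.72×10⁻¹⁰ A = 772 pA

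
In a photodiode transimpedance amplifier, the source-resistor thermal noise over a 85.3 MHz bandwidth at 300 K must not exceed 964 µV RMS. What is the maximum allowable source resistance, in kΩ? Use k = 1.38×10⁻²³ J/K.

Johnson–Nyquist: V_n = √(4kTRB) ⇒ R = V_n² / (4kTB)
4kTB = 4 × 1.38×10⁻²³ × 300 × 8.53×10⁷ = 1.41×10⁻¹²
R = (9.64×10⁻⁴)² / 1.41×10⁻¹² = 6.58×10⁵ Ω = 658 kΩ

658 kΩ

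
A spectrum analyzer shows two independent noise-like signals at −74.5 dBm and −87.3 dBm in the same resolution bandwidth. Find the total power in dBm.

−74.3 dBm

Convert to linear, add, convert back:
P₁ = 3.55×10⁻¹¹ W, P₂ = 1.86×10⁻¹² W
P_tot = 3.73×10⁻¹¹ W → 10 log₁₀(P_tot / 10⁻³) = −74.3 dBm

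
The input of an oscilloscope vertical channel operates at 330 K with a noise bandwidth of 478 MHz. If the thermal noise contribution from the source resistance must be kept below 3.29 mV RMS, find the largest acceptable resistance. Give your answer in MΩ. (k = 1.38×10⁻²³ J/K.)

Johnson–Nyquist: V_n = √(4kTRB) ⇒ R = V_n² / (4kTB)
4kTB = 4 × 1.38×10⁻²³ × 330 × 4.78×10⁸ = 8.71×10⁻¹²
R = (3.29×10⁻³)² / 8.71×10⁻¹² = 1.24×10⁶ Ω = 1.24 MΩ

1.24 MΩ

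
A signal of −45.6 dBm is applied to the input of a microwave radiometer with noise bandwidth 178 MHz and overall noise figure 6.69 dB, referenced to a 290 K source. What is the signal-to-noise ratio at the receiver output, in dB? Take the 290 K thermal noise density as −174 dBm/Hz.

39.2 dB

Noise floor: N = −174 + 10 log₁₀(B) + NF
10 log₁₀(1.78×10⁸) = 82.5 dB
N = −174 + 82.5 + 6.69 = −84.81 dBm
SNR = P_sig − N = −45.6 − (−84.81) = 39.21 dB → 39.2 dB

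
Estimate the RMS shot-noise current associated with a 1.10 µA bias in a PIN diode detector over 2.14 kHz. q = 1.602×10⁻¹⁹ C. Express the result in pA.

27.5 pA

I_n = √(2qI·B)
2qI·B = 2 × 1.602×10⁻¹⁹ × 1.10×10⁻⁶ × 2.14×10³ = 7.54×10⁻²² A²
I_n = √(7.54×10⁻²²) = 2.75×10⁻¹¹ A = 27.5 pA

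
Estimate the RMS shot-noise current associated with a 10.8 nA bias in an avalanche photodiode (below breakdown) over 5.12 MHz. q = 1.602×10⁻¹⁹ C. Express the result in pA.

133 pA

I_n = √(2qI·B)
2qI·B = 2 × 1.602×10⁻¹⁹ × 1.08×10⁻⁸ × 5.12×10⁶ = 1.77×10⁻²⁰ A²
I_n = √(1.77×10⁻²⁰) = 1.33×10⁻¹⁰ A = 133 pA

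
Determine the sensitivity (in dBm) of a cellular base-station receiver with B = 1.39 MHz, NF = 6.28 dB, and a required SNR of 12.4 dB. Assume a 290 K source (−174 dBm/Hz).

Sensitivity = −174 + 10 log₁₀(B) + NF + SNR_min
= −174 + 61.43 + 6.28 + 12.4
= −93.89 dBm → −93.9 dBm

−93.9 dBm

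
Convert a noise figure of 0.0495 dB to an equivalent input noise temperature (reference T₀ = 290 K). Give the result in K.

3.32 K

F = 10^(0.0495/10) = 1.01146
T_e = (F − 1)·T₀ = (1.01146 − 1) × 290 = 3.32 K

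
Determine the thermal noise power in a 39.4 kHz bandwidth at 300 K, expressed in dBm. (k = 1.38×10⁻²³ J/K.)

P_n = kTB = 1.38×10⁻²³ × 300 × 3.94×10⁴ = 1.63×10⁻¹⁶ W
In dBm: 10 log₁₀(1.63×10⁻¹⁶ / 10⁻³) = −127.9 dBm

−127.9 dBm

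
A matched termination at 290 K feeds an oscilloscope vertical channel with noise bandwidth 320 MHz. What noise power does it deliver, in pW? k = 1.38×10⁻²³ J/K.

1.28 pW

P_n = kTB = 1.38×10⁻²³ × 290 × 3.20×10⁸ = 1.28×10⁻¹² W = 1.28 pW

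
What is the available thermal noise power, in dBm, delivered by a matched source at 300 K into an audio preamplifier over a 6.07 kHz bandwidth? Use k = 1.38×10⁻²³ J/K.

P_n = kTB = 1.38×10⁻²³ × 300 × 6.07×10³ = 2.51×10⁻¹⁷ W
In dBm: 10 log₁₀(2.51×10⁻¹⁷ / 10⁻³) = −136.0 dBm

−136.0 dBm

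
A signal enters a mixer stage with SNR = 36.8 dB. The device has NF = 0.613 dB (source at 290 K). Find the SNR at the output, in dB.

36.187 dB

By definition F = SNR_in/SNR_out, so in dB: SNR_out = SNR_in − NF
SNR_out = 36.8 − 0.613 = 36.187 dB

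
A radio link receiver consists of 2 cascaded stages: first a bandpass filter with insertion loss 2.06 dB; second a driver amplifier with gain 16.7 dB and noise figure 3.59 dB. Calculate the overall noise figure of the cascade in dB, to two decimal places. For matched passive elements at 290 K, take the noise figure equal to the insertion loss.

5.65 dB

Convert to linear (a loss of L dB is a gain of −L dB): F_i = 10^(NF_i/10), G_i = 10^(G_i,dB/10)
  Stage 1: F_1 = 10^(2.06/10) = 1.607, G_1 = 10^(−2.06/10) = 0.6223
  Stage 2: F_2 = 10^(3.59/10) = 2.286, G_2 = 10^(16.7/10) = 46.77
Friis cascade:
  F = 1.607 + (2.286 − 1)/0.6223 = 3.673
NF = 10 log₁₀(3.673) = 5.65 dB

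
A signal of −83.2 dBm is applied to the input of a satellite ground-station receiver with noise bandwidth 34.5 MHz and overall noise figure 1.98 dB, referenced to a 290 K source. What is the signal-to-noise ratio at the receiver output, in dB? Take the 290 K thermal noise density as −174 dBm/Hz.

Noise floor: N = −174 + 10 log₁₀(B) + NF
10 log₁₀(3.45×10⁷) = 75.38 dB
N = −174 + 75.38 + 1.98 = −96.64 dBm
SNR = P_sig − N = −83.2 − (−96.64) = 13.44 dB → 13.4 dB

13.4 dB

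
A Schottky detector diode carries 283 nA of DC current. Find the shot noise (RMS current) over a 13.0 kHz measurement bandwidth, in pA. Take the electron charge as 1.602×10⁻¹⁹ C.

34.3 pA

I_n = √(2qI·B)
2qI·B = 2 × 1.602×10⁻¹⁹ × 2.83×10⁻⁷ × 1.30×10⁴ = 1.18×10⁻²¹ A²
I_n = √(1.18×10⁻²¹) = 3.43×10⁻¹¹ A = 34.3 pA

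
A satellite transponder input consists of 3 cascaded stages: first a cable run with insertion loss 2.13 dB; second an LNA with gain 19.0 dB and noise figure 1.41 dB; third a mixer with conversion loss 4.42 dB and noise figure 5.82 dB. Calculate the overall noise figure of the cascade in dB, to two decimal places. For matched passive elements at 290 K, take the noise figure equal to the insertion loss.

3.65 dB

Convert to linear (a loss of L dB is a gain of −L dB): F_i = 10^(NF_i/10), G_i = 10^(G_i,dB/10)
  Stage 1: F_1 = 10^(2.13/10) = 1.633, G_1 = 10^(−2.13/10) = 0.6124
  Stage 2: F_2 = 10^(1.41/10) = 1.384, G_2 = 10^(19.0/10) = 79.43
  Stage 3: F_3 = 10^(5.82/10) = 3.819, G_3 = 10^(−4.42/10) = 0.3614
Friis cascade:
  F = 1.633 + (1.384 − 1)/0.6124 + (3.819 − 1)/48.64 = 2.317
NF = 10 log₁₀(2.317) = 3.65 dB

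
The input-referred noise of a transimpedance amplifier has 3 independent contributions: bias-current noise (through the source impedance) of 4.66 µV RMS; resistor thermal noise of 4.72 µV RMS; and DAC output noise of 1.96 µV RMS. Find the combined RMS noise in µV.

Uncorrelated sources add in power (mean-square): V_tot = √(ΣV_i²)
V_tot = √[(4.66×10⁻⁶)² + (4.72×10⁻⁶)² + (1.96×10⁻⁶)²] = 6.92×10⁻⁶ V = 6.92 µV

6.92 µV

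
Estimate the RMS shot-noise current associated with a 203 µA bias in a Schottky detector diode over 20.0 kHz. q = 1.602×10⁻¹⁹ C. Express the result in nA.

1.14 nA

I_n = √(2qI·B)
2qI·B = 2 × 1.602×10⁻¹⁹ × 2.03×10⁻⁴ × 2.00×10⁴ = 1.30×10⁻¹⁸ A²
I_n = √(1.30×10⁻¹⁸) = 1.14×10⁻⁹ A = 1.14 nA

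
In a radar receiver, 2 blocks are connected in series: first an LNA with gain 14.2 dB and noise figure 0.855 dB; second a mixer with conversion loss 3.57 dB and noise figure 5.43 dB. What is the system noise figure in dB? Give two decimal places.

1.18 dB

Convert to linear (a loss of L dB is a gain of −L dB): F_i = 10^(NF_i/10), G_i = 10^(G_i,dB/10)
  Stage 1: F_1 = 10^(0.855/10) = 1.218, G_1 = 10^(14.2/10) = 26.30
  Stage 2: F_2 = 10^(5.43/10) = 3.491, G_2 = 10^(−3.57/10) = 0.4395
Friis cascade:
  F = 1.218 + (3.491 − 1)/26.30 = 1.312
NF = 10 log₁₀(1.312) = 1.18 dB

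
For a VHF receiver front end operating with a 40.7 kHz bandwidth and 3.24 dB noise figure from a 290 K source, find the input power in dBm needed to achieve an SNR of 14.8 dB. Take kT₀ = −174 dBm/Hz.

Sensitivity = −174 + 10 log₁₀(B) + NF + SNR_min
= −174 + 46.1 + 3.24 + 14.8
= −109.86 dBm → −109.9 dBm

−109.9 dBm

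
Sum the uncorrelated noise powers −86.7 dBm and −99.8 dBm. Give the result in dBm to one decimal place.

Convert to linear, add, convert back:
P₁ = 2.14×10⁻¹² W, P₂ = 1.05×10⁻¹³ W
P_tot = 2.24×10⁻¹² W → 10 log₁₀(P_tot / 10⁻³) = −86.5 dBm

−86.5 dBm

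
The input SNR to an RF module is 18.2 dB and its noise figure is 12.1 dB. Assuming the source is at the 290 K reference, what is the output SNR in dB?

6.1 dB

By definition F = SNR_in/SNR_out, so in dB: SNR_out = SNR_in − NF
SNR_out = 18.2 − 12.1 = 6.1 dB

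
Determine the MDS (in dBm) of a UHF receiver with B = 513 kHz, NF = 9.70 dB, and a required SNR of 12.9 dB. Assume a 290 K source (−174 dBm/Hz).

Sensitivity = −174 + 10 log₁₀(B) + NF + SNR_min
= −174 + 57.1 + 9.70 + 12.9
= −94.30 dBm → −94.3 dBm

−94.3 dBm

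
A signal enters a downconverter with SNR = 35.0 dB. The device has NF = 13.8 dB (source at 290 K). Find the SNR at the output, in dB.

21.2 dB

By definition F = SNR_in/SNR_out, so in dB: SNR_out = SNR_in − NF
SNR_out = 35.0 − 13.8 = 21.2 dB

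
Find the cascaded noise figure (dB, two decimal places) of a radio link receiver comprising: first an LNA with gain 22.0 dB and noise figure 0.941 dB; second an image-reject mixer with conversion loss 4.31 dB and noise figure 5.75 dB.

Convert to linear (a loss of L dB is a gain of −L dB): F_i = 10^(NF_i/10), G_i = 10^(G_i,dB/10)
  Stage 1: F_1 = 10^(0.941/10) = 1.242, G_1 = 10^(22.0/10) = 158.5
  Stage 2: F_2 = 10^(5.75/10) = 3.758, G_2 = 10^(−4.31/10) = 0.3707
Friis cascade:
  F = 1.242 + (3.758 − 1)/158.5 = 1.259
NF = 10 log₁₀(1.259) = 1.00 dB

1.00 dB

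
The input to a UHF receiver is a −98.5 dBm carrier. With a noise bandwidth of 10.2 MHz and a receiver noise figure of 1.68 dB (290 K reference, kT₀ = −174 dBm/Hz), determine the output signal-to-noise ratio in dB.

3.7 dB

Noise floor: N = −174 + 10 log₁₀(B) + NF
10 log₁₀(1.02×10⁷) = 70.09 dB
N = −174 + 70.09 + 1.68 = −102.23 dBm
SNR = P_sig − N = −98.5 − (−102.23) = 3.73 dB → 3.7 dB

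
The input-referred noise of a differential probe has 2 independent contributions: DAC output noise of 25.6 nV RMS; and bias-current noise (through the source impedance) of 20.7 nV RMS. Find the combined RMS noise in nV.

Uncorrelated sources add in power (mean-square): V_tot = √(ΣV_i²)
V_tot = √[(2.56×10⁻⁸)² + (2.07×10⁻⁸)²] = 3.29×10⁻⁸ V = 32.9 nV

32.9 nV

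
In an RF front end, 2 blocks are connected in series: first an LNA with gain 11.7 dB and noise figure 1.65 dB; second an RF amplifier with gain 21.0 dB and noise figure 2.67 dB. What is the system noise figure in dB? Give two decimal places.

1.82 dB

Convert to linear (a loss of L dB is a gain of −L dB): F_i = 10^(NF_i/10), G_i = 10^(G_i,dB/10)
  Stage 1: F_1 = 10^(1.65/10) = 1.462, G_1 = 10^(11.7/10) = 14.79
  Stage 2: F_2 = 10^(2.67/10) = 1.849, G_2 = 10^(21.0/10) = 125.9
Friis cascade:
  F = 1.462 + (1.849 − 1)/14.79 = 1.520
NF = 10 log₁₀(1.520) = 1.82 dB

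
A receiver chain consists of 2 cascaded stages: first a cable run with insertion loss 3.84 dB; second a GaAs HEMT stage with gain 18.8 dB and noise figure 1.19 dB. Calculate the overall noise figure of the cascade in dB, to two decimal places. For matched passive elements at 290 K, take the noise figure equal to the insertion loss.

Convert to linear (a loss of L dB is a gain of −L dB): F_i = 10^(NF_i/10), G_i = 10^(G_i,dB/10)
  Stage 1: F_1 = 10^(3.84/10) = 2.421, G_1 = 10^(−3.84/10) = 0.4130
  Stage 2: F_2 = 10^(1.19/10) = 1.315, G_2 = 10^(18.8/10) = 75.86
Friis cascade:
  F = 2.421 + (1.315 − 1)/0.4130 = 3.184
NF = 10 log₁₀(3.184) = 5.03 dB

5.03 dB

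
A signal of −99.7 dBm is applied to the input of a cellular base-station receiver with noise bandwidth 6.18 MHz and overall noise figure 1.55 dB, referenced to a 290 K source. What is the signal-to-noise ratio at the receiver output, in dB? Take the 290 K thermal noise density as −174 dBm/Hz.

Noise floor: N = −174 + 10 log₁₀(B) + NF
10 log₁₀(6.18×10⁶) = 67.91 dB
N = −174 + 67.91 + 1.55 = −104.54 dBm
SNR = P_sig − N = −99.7 − (−104.54) = 4.84 dB → 4.8 dB

4.8 dB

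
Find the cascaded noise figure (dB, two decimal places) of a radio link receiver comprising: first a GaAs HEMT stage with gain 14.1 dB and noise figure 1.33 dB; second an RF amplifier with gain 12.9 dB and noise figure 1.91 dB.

Convert to linear (a loss of L dB is a gain of −L dB): F_i = 10^(NF_i/10), G_i = 10^(G_i,dB/10)
  Stage 1: F_1 = 10^(1.33/10) = 1.358, G_1 = 10^(14.1/10) = 25.70
  Stage 2: F_2 = 10^(1.91/10) = 1.552, G_2 = 10^(12.9/10) = 19.50
Friis cascade:
  F = 1.358 + (1.552 − 1)/25.70 = 1.380
NF = 10 log₁₀(1.380) = 1.40 dB

1.40 dB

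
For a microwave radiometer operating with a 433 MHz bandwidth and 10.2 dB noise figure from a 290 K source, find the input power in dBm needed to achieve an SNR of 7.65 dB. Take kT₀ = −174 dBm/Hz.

−69.8 dBm

Sensitivity = −174 + 10 log₁₀(B) + NF + SNR_min
= −174 + 86.36 + 10.2 + 7.65
= −69.79 dBm → −69.8 dBm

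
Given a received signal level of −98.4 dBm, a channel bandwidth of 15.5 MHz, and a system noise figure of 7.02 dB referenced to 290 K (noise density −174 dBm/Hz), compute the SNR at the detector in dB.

−3.3 dB

Noise floor: N = −174 + 10 log₁₀(B) + NF
10 log₁₀(1.55×10⁷) = 71.9 dB
N = −174 + 71.9 + 7.02 = −95.08 dBm
SNR = P_sig − N = −98.4 − (−95.08) = −3.32 dB → −3.3 dB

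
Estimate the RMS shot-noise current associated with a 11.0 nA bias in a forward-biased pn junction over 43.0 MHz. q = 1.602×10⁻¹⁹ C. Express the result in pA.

I_n = √(2qI·B)
2qI·B = 2 × 1.602×10⁻¹⁹ × 1.10×10⁻⁸ × 4.30×10⁷ = 1.52×10⁻¹⁹ A²
I_n = √(1.52×10⁻¹⁹) = 3.89×10⁻¹⁰ A = 389 pA

389 pA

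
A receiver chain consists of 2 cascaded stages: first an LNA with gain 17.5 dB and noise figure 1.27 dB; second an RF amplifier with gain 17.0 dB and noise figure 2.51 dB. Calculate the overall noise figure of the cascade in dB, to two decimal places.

Convert to linear (a loss of L dB is a gain of −L dB): F_i = 10^(NF_i/10), G_i = 10^(G_i,dB/10)
  Stage 1: F_1 = 10^(1.27/10) = 1.340, G_1 = 10^(17.5/10) = 56.23
  Stage 2: F_2 = 10^(2.51/10) = 1.782, G_2 = 10^(17.0/10) = 50.12
Friis cascade:
  F = 1.340 + (1.782 − 1)/56.23 = 1.354
NF = 10 log₁₀(1.354) = 1.31 dB

1.31 dB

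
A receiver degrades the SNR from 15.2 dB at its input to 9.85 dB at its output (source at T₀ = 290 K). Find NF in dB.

NF (dB) = SNR_in(dB) − SNR_out(dB) when the source is at T₀
NF = 15.2 − 9.85 = 5.35 dB

5.35 dB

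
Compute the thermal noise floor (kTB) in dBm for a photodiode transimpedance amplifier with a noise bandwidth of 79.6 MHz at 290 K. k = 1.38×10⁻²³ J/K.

−95.0 dBm

P_n = kTB = 1.38×10⁻²³ × 290 × 7.96×10⁷ = 3.19×10⁻¹³ W
In dBm: 10 log₁₀(3.19×10⁻¹³ / 10⁻³) = −95.0 dBm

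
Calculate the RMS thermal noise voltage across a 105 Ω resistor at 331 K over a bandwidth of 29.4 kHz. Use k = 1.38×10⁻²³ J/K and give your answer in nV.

V_n = √(4kTRB)
4kTRB = 4 × 1.38×10⁻²³ × 331 × 1.05×10² × 2.94×10⁴ = 5.64×10⁻¹⁴ V²
V_n = √(5.64×10⁻¹⁴) = 2.37×10⁻⁷ V = 237 nV

237 nV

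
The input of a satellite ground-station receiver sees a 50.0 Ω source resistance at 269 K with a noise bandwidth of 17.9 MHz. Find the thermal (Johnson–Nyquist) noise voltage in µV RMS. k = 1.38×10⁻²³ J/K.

V_n = √(4kTRB)
4kTRB = 4 × 1.38×10⁻²³ × 269 × 5.00×10¹ × 1.79×10⁷ = 1.33×10⁻¹¹ V²
V_n = √(1.33×10⁻¹¹) = 3.65×10⁻⁶ V = 3.65 µV

3.65 µV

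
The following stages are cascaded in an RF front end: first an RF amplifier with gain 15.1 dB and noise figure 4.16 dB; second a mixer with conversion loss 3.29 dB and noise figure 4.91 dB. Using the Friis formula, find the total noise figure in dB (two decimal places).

4.27 dB

Convert to linear (a loss of L dB is a gain of −L dB): F_i = 10^(NF_i/10), G_i = 10^(G_i,dB/10)
  Stage 1: F_1 = 10^(4.16/10) = 2.606, G_1 = 10^(15.1/10) = 32.36
  Stage 2: F_2 = 10^(4.91/10) = 3.097, G_2 = 10^(−3.29/10) = 0.4688
Friis cascade:
  F = 2.606 + (3.097 − 1)/32.36 = 2.671
NF = 10 log₁₀(2.671) = 4.27 dB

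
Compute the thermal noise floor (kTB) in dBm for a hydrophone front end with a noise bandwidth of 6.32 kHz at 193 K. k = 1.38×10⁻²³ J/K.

P_n = kTB = 1.38×10⁻²³ × 193 × 6.32×10³ = 1.68×10⁻¹⁷ W
In dBm: 10 log₁₀(1.68×10⁻¹⁷ / 10⁻³) = −137.7 dBm

−137.7 dBm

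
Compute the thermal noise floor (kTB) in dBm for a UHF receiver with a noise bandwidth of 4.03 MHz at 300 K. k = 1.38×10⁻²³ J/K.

−107.8 dBm

P_n = kTB = 1.38×10⁻²³ × 300 × 4.03×10⁶ = 1.67×10⁻¹⁴ W
In dBm: 10 log₁₀(1.67×10⁻¹⁴ / 10⁻³) = −107.8 dBm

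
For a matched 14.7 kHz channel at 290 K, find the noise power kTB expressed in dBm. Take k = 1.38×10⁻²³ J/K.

−132.3 dBm

P_n = kTB = 1.38×10⁻²³ × 290 × 1.47×10⁴ = 5.88×10⁻¹⁷ W
In dBm: 10 log₁₀(5.88×10⁻¹⁷ / 10⁻³) = −132.3 dBm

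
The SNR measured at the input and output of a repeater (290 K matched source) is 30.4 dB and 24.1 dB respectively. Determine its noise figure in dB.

6.3 dB

NF (dB) = SNR_in(dB) − SNR_out(dB) when the source is at T₀
NF = 30.4 − 24.1 = 6.3 dB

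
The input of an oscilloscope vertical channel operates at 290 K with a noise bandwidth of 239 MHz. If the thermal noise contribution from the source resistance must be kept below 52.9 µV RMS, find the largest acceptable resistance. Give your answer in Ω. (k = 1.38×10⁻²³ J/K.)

731 Ω

Johnson–Nyquist: V_n = √(4kTRB) ⇒ R = V_n² / (4kTB)
4kTB = 4 × 1.38×10⁻²³ × 290 × 2.39×10⁸ = 3.83×10⁻¹²
R = (5.29×10⁻⁵)² / 3.83×10⁻¹² = 7.31×10² Ω = 731 Ω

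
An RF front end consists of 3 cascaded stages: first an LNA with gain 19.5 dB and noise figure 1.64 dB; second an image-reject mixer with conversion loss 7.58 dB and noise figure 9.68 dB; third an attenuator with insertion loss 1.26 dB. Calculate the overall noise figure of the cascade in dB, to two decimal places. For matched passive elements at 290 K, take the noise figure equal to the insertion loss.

Convert to linear (a loss of L dB is a gain of −L dB): F_i = 10^(NF_i/10), G_i = 10^(G_i,dB/10)
  Stage 1: F_1 = 10^(1.64/10) = 1.459, G_1 = 10^(19.5/10) = 89.13
  Stage 2: F_2 = 10^(9.68/10) = 9.290, G_2 = 10^(−7.58/10) = 0.1746
  Stage 3: F_3 = 10^(1.26/10) = 1.337, G_3 = 10^(−1.26/10) = 0.7482
Friis cascade:
  F = 1.459 + (9.290 − 1)/89.13 + (1.337 − 1)/15.56 = 1.573
NF = 10 log₁₀(1.573) = 1.97 dB

1.97 dB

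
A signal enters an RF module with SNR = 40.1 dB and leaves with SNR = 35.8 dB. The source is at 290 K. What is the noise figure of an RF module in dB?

4.3 dB

NF (dB) = SNR_in(dB) − SNR_out(dB) when the source is at T₀
NF = 40.1 − 35.8 = 4.3 dB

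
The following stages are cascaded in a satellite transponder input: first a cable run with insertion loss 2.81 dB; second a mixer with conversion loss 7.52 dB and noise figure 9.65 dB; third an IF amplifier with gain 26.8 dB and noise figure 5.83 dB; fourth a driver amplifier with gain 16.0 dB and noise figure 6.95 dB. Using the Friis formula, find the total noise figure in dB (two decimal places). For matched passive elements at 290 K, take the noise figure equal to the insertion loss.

16.83 dB

Convert to linear (a loss of L dB is a gain of −L dB): F_i = 10^(NF_i/10), G_i = 10^(G_i,dB/10)
  Stage 1: F_1 = 10^(2.81/10) = 1.910, G_1 = 10^(−2.81/10) = 0.5236
  Stage 2: F_2 = 10^(9.65/10) = 9.226, G_2 = 10^(−7.52/10) = 0.1770
  Stage 3: F_3 = 10^(5.83/10) = 3.828, G_3 = 10^(26.8/10) = 478.6
  Stage 4: F_4 = 10^(6.95/10) = 4.955, G_4 = 10^(16.0/10) = 39.81
Friis cascade:
  F = 1.910 + (9.226 − 1)/0.5236 + (3.828 − 1)/0.09268 + (4.955 − 1)/44.36 = 48.22
NF = 10 log₁₀(48.22) = 16.83 dB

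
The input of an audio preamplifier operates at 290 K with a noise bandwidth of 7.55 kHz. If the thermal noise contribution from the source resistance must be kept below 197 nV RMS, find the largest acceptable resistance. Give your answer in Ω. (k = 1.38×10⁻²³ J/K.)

Johnson–Nyquist: V_n = √(4kTRB) ⇒ R = V_n² / (4kTB)
4kTB = 4 × 1.38×10⁻²³ × 290 × 7.55×10³ = 1.21×10⁻¹⁶
R = (1.97×10⁻⁷)² / 1.21×10⁻¹⁶ = 3.21×10² Ω = 321 Ω

321 Ω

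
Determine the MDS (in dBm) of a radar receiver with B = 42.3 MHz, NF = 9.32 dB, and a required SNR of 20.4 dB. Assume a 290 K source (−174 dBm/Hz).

Sensitivity = −174 + 10 log₁₀(B) + NF + SNR_min
= −174 + 76.26 + 9.32 + 20.4
= −68.02 dBm → −68.0 dBm

−68.0 dBm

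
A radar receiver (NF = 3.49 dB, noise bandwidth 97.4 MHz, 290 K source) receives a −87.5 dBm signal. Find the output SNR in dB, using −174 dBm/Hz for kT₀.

3.1 dB

Noise floor: N = −174 + 10 log₁₀(B) + NF
10 log₁₀(9.74×10⁷) = 79.89 dB
N = −174 + 79.89 + 3.49 = −90.62 dBm
SNR = P_sig − N = −87.5 − (−90.62) = 3.12 dB → 3.1 dB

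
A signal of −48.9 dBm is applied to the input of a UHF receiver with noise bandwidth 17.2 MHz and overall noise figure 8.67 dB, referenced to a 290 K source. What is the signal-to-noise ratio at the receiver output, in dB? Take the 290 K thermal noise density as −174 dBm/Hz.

Noise floor: N = −174 + 10 log₁₀(B) + NF
10 log₁₀(1.72×10⁷) = 72.36 dB
N = −174 + 72.36 + 8.67 = −92.97 dBm
SNR = P_sig − N = −48.9 − (−92.97) = 44.07 dB → 44.1 dB

44.1 dB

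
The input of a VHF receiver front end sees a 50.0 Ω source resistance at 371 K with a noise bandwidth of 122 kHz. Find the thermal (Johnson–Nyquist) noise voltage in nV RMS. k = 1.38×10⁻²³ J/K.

V_n = √(4kTRB)
4kTRB = 4 × 1.38×10⁻²³ × 371 × 5.00×10¹ × 1.22×10⁵ = 1.25×10⁻¹³ V²
V_n = √(1.25×10⁻¹³) = 3.53×10⁻⁷ V = 353 nV

353 nV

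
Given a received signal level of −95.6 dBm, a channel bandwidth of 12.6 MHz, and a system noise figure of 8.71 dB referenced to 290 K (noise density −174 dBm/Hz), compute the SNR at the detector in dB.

−1.3 dB

Noise floor: N = −174 + 10 log₁₀(B) + NF
10 log₁₀(1.26×10⁷) = 71 dB
N = −174 + 71 + 8.71 = −94.29 dBm
SNR = P_sig − N = −95.6 − (−94.29) = −1.31 dB → −1.3 dB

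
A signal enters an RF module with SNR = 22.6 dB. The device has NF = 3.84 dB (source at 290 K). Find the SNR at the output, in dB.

By definition F = SNR_in/SNR_out, so in dB: SNR_out = SNR_in − NF
SNR_out = 22.6 − 3.84 = 18.76 dB

18.76 dB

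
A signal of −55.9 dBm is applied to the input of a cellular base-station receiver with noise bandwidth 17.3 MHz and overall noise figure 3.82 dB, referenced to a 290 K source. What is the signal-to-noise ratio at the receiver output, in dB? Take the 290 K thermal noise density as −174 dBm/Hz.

41.9 dB

Noise floor: N = −174 + 10 log₁₀(B) + NF
10 log₁₀(1.73×10⁷) = 72.38 dB
N = −174 + 72.38 + 3.82 = −97.80 dBm
SNR = P_sig − N = −55.9 − (−97.80) = 41.90 dB → 41.9 dB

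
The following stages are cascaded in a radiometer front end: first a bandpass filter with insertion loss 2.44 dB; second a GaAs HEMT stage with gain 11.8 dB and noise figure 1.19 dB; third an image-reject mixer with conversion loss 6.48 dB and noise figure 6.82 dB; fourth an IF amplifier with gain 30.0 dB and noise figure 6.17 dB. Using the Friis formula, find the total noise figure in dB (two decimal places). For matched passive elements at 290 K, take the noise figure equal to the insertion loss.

6.40 dB

Convert to linear (a loss of L dB is a gain of −L dB): F_i = 10^(NF_i/10), G_i = 10^(G_i,dB/10)
  Stage 1: F_1 = 10^(2.44/10) = 1.754, G_1 = 10^(−2.44/10) = 0.5702
  Stage 2: F_2 = 10^(1.19/10) = 1.315, G_2 = 10^(11.8/10) = 15.14
  Stage 3: F_3 = 10^(6.82/10) = 4.808, G_3 = 10^(−6.48/10) = 0.2249
  Stage 4: F_4 = 10^(6.17/10) = 4.140, G_4 = 10^(30.0/10) = 1000
Friis cascade:
  F = 1.754 + (1.315 − 1)/0.5702 + (4.808 − 1)/8.630 + (4.140 − 1)/1.941 = 4.366
NF = 10 log₁₀(4.366) = 6.40 dB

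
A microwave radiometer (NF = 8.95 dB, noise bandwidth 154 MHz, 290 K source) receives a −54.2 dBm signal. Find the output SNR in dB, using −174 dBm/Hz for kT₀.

Noise floor: N = −174 + 10 log₁₀(B) + NF
10 log₁₀(1.54×10⁸) = 81.88 dB
N = −174 + 81.88 + 8.95 = −83.17 dBm
SNR = P_sig − N = −54.2 − (−83.17) = 28.97 dB → 29.0 dB

29.0 dB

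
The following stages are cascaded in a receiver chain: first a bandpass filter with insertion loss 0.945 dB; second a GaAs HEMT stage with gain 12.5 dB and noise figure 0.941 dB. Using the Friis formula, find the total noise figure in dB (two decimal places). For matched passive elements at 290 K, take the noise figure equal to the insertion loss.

1.89 dB

Convert to linear (a loss of L dB is a gain of −L dB): F_i = 10^(NF_i/10), G_i = 10^(G_i,dB/10)
  Stage 1: F_1 = 10^(0.945/10) = 1.243, G_1 = 10^(−0.945/10) = 0.8045
  Stage 2: F_2 = 10^(0.941/10) = 1.242, G_2 = 10^(12.5/10) = 17.78
Friis cascade:
  F = 1.243 + (1.242 − 1)/0.8045 = 1.544
NF = 10 log₁₀(1.544) = 1.89 dB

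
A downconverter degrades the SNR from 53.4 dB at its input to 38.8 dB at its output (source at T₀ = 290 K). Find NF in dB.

NF (dB) = SNR_in(dB) − SNR_out(dB) when the source is at T₀
NF = 53.4 − 38.8 = 14.6 dB

14.6 dB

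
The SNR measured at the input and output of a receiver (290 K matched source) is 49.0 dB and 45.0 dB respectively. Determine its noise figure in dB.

NF (dB) = SNR_in(dB) − SNR_out(dB) when the source is at T₀
NF = 49.0 − 45.0 = 4.0 dB

4.0 dB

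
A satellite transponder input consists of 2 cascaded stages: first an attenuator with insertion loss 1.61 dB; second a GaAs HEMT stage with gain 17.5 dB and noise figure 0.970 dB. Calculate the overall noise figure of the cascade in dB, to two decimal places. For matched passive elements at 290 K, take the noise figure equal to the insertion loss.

Convert to linear (a loss of L dB is a gain of −L dB): F_i = 10^(NF_i/10), G_i = 10^(G_i,dB/10)
  Stage 1: F_1 = 10^(1.61/10) = 1.449, G_1 = 10^(−1.61/10) = 0.6902
  Stage 2: F_2 = 10^(0.970/10) = 1.250, G_2 = 10^(17.5/10) = 56.23
Friis cascade:
  F = 1.449 + (1.250 − 1)/0.6902 = 1.811
NF = 10 log₁₀(1.811) = 2.58 dB

2.58 dB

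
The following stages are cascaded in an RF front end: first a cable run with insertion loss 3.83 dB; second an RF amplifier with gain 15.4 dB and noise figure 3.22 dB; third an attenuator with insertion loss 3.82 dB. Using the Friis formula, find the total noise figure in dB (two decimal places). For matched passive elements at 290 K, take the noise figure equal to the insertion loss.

7.13 dB

Convert to linear (a loss of L dB is a gain of −L dB): F_i = 10^(NF_i/10), G_i = 10^(G_i,dB/10)
  Stage 1: F_1 = 10^(3.83/10) = 2.415, G_1 = 10^(−3.83/10) = 0.4140
  Stage 2: F_2 = 10^(3.22/10) = 2.099, G_2 = 10^(15.4/10) = 34.67
  Stage 3: F_3 = 10^(3.82/10) = 2.410, G_3 = 10^(−3.82/10) = 0.4150
Friis cascade:
  F = 2.415 + (2.099 − 1)/0.4140 + (2.410 − 1)/14.35 = 5.168
NF = 10 log₁₀(5.168) = 7.13 dB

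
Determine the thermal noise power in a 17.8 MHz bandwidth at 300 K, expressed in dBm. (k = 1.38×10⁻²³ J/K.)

−101.3 dBm

P_n = kTB = 1.38×10⁻²³ × 300 × 1.78×10⁷ = 7.37×10⁻¹⁴ W
In dBm: 10 log₁₀(7.37×10⁻¹⁴ / 10⁻³) = −101.3 dBm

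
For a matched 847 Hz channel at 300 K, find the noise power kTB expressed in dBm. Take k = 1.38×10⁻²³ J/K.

P_n = kTB = 1.38×10⁻²³ × 300 × 8.47×10² = 3.51×10⁻¹⁸ W
In dBm: 10 log₁₀(3.51×10⁻¹⁸ / 10⁻³) = −144.6 dBm

−144.6 dBm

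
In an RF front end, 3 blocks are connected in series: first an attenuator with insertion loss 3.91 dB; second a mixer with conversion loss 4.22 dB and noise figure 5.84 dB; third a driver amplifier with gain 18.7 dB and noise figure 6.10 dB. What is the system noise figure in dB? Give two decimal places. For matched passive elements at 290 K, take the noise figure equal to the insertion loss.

14.69 dB

Convert to linear (a loss of L dB is a gain of −L dB): F_i = 10^(NF_i/10), G_i = 10^(G_i,dB/10)
  Stage 1: F_1 = 10^(3.91/10) = 2.460, G_1 = 10^(−3.91/10) = 0.4064
  Stage 2: F_2 = 10^(5.84/10) = 3.837, G_2 = 10^(−4.22/10) = 0.3784
  Stage 3: F_3 = 10^(6.10/10) = 4.074, G_3 = 10^(18.7/10) = 74.13
Friis cascade:
  F = 2.460 + (3.837 − 1)/0.4064 + (4.074 − 1)/0.1538 = 29.42
NF = 10 log₁₀(29.42) = 14.69 dB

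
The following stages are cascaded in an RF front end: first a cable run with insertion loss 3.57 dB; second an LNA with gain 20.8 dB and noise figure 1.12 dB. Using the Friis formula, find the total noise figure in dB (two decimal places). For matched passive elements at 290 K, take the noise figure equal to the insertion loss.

4.69 dB

Convert to linear (a loss of L dB is a gain of −L dB): F_i = 10^(NF_i/10), G_i = 10^(G_i,dB/10)
  Stage 1: F_1 = 10^(3.57/10) = 2.275, G_1 = 10^(−3.57/10) = 0.4395
  Stage 2: F_2 = 10^(1.12/10) = 1.294, G_2 = 10^(20.8/10) = 120.2
Friis cascade:
  F = 2.275 + (1.294 − 1)/0.4395 = 2.944
NF = 10 log₁₀(2.944) = 4.69 dB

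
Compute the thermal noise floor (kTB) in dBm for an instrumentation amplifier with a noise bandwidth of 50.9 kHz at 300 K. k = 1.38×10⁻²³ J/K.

P_n = kTB = 1.38×10⁻²³ × 300 × 5.09×10⁴ = 2.11×10⁻¹⁶ W
In dBm: 10 log₁₀(2.11×10⁻¹⁶ / 10⁻³) = −126.8 dBm

−126.8 dBm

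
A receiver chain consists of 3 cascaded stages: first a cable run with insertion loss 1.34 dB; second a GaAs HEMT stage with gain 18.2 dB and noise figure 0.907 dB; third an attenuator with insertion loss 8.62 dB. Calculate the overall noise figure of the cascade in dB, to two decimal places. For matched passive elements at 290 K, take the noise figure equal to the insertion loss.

Convert to linear (a loss of L dB is a gain of −L dB): F_i = 10^(NF_i/10), G_i = 10^(G_i,dB/10)
  Stage 1: F_1 = 10^(1.34/10) = 1.361, G_1 = 10^(−1.34/10) = 0.7345
  Stage 2: F_2 = 10^(0.907/10) = 1.232, G_2 = 10^(18.2/10) = 66.07
  Stage 3: F_3 = 10^(8.62/10) = 7.278, G_3 = 10^(−8.62/10) = 0.1374
Friis cascade:
  F = 1.361 + (1.232 − 1)/0.7345 + (7.278 − 1)/48.53 = 1.807
NF = 10 log₁₀(1.807) = 2.57 dB

2.57 dB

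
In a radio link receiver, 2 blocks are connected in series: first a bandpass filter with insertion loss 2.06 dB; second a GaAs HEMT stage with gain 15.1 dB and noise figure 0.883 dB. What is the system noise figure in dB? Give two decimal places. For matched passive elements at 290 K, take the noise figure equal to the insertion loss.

2.94 dB

Convert to linear (a loss of L dB is a gain of −L dB): F_i = 10^(NF_i/10), G_i = 10^(G_i,dB/10)
  Stage 1: F_1 = 10^(2.06/10) = 1.607, G_1 = 10^(−2.06/10) = 0.6223
  Stage 2: F_2 = 10^(0.883/10) = 1.225, G_2 = 10^(15.1/10) = 32.36
Friis cascade:
  F = 1.607 + (1.225 − 1)/0.6223 = 1.969
NF = 10 log₁₀(1.969) = 2.94 dB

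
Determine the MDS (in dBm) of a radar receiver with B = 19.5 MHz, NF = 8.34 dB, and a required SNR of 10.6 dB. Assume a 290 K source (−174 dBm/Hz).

−82.2 dBm

Sensitivity = −174 + 10 log₁₀(B) + NF + SNR_min
= −174 + 72.9 + 8.34 + 10.6
= −82.16 dBm → −82.2 dBm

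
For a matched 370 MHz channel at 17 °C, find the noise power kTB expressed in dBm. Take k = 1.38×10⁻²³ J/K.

T = 17 °C + 273.15 = 290.15 K
P_n = kTB = 1.38×10⁻²³ × 290.15 × 3.70×10⁸ = 1.48×10⁻¹² W
In dBm: 10 log₁₀(1.48×10⁻¹² / 10⁻³) = −88.3 dBm

−88.3 dBm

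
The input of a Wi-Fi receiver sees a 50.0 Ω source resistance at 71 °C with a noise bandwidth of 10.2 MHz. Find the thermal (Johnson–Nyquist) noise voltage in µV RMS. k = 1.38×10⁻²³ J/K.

3.11 µV

T = 71 °C + 273.15 = 344.15 K
V_n = √(4kTRB)
4kTRB = 4 × 1.38×10⁻²³ × 344.15 × 5.00×10¹ × 1.02×10⁷ = 9.69×10⁻¹² V²
V_n = √(9.69×10⁻¹²) = 3.11×10⁻⁶ V = 3.11 µV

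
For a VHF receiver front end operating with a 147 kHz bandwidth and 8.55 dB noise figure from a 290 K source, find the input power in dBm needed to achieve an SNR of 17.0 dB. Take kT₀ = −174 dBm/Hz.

−96.8 dBm

Sensitivity = −174 + 10 log₁₀(B) + NF + SNR_min
= −174 + 51.67 + 8.55 + 17.0
= −96.78 dBm → −96.8 dBm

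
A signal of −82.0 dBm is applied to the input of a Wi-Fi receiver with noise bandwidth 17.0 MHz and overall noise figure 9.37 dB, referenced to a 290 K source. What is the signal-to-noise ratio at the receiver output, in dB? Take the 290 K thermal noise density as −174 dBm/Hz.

10.3 dB

Noise floor: N = −174 + 10 log₁₀(B) + NF
10 log₁₀(1.70×10⁷) = 72.3 dB
N = −174 + 72.3 + 9.37 = −92.33 dBm
SNR = P_sig − N = −82.0 − (−92.33) = 10.33 dB → 10.3 dB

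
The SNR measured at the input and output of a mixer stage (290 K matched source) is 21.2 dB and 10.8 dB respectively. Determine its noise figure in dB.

10.4 dB

NF (dB) = SNR_in(dB) − SNR_out(dB) when the source is at T₀
NF = 21.2 − 10.8 = 10.4 dB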